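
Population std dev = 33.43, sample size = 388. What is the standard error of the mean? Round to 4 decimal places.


SE = sigma / sqrt(n)
sqrt(388) ≈ 19.697716
SE = 33.43 / 19.697716 ≈ 1.697151

1.6972


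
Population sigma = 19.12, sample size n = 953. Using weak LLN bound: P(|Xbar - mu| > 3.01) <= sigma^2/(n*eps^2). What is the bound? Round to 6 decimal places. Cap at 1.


bound = min(1, sigma^2/(n*eps^2))
sigma^2 = 19.12^2 = 365.5744
n*eps^2 = 953 * 3.01^2 = 953 * 9.0601 = 8634.2753
sigma^2/(n*eps^2) = 365.5744 / 8634.2753 ≈ 0.04233991

0.042340


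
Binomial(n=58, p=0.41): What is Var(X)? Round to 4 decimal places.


Var = n*p*(1-p) = 58 * 0.41 * 0.59 = 14.0302

14.0302


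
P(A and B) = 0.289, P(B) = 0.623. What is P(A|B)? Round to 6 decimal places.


P(A|B) = P(A and B) / P(B) = 0.289 / 0.623 = 289/623 ≈ 0.46388443

0.463884


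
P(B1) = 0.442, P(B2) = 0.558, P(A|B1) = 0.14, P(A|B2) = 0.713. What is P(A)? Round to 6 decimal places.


P(A) = P(A|B1)*P(B1) + P(A|B2)*P(B2)
P(A|B1)*P(B1) = 0.14 * 0.442 = 0.06188
P(A|B2)*P(B2) = 0.713 * 0.558 = 0.397854
P(A) = 0.06188 + 0.397854 = 0.459734

0.459734


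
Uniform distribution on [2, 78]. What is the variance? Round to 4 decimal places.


Var = (b-a)^2 / 12
(b-a)^2 = (78 - 2)^2 = 5776
Var = 5776/12 ≈ 481.333333

481.3333


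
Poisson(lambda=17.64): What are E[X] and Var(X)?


E[X] = Var(X) = lambda = 17.64

17.64, 17.64


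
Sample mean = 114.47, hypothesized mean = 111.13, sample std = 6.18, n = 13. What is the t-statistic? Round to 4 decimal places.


t = (xbar - mu0) / (s/sqrt(n))
xbar - mu0 = 114.47 - 111.13 = 3.34
sqrt(13) ≈ 3.60555128
s/sqrt(n) = 6.18 / 3.60555128 ≈ 1.71402361
t = 3.34 / 1.71402361 ≈ 1.948631

1.9486


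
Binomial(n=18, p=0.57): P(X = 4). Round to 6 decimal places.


P = C(n,k) * p^k * (1-p)^(n-k)
C(18,4) = 3060
p^k = 0.57^4 ≈ 0.1055600
(1-p)^(n-k) = 0.43^14 ≈ 0.000007388536
P = 3060 * 0.1055600 * 0.000007388536 ≈ 0.002387

0.002387


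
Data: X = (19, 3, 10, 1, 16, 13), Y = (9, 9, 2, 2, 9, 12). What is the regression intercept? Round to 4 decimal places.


a = ybar - b*xbar, where b = sum((xi-xbar)(yi-ybar)) / sum((xi-xbar)^2)
n = 6, xbar = 62/6 = 31/3 ≈ 10.333333, ybar = 43/6 ≈ 7.166667
Sxy = sum((xi-xbar)(yi-ybar)) = 227/3 ≈ 75.666667
Sxx = sum((xi-xbar)^2) = 766/3 ≈ 255.333333
b = Sxy / Sxx = 227/766 ≈ 0.296345
a = 7.166667 - 0.296345 * 10.333333 = 1572/383 ≈ 4.104439

4.1044


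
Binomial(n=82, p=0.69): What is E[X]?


E[X] = n*p = 82 * 0.69 = 56.58

56.58


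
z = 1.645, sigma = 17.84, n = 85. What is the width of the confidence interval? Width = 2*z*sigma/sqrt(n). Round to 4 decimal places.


width = 2*z*sigma/sqrt(n)
2*z*sigma = 2 * 1.645 * 17.84 = 58.6936
sqrt(85) ≈ 9.219544
width = 58.6936 / 9.219544 ≈ 6.366215

6.3662


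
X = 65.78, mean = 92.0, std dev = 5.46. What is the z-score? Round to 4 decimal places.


z = (X - mu) / sigma
X - mu = 65.78 - 92.0 = -26.22
z = -26.22 / 5.46 = -437/91 ≈ -4.802198

-4.8022


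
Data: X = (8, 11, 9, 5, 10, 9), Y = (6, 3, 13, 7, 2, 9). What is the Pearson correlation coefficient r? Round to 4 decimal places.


r = sum((xi-xbar)(yi-ybar)) / sqrt(sum((xi-xbar)^2) * sum((yi-ybar)^2))
n = 6, xbar = 52/6 = 26/3 ≈ 8.666667, ybar = 40/6 = 20/3 ≈ 6.666667
Sxy = sum((xi-xbar)(yi-ybar)) = -38/3 ≈ -12.666667
Sxx = sum((xi-xbar)^2) = 64/3 ≈ 21.333333
Syy = sum((yi-ybar)^2) = 244/3 ≈ 81.333333
sqrt(Sxx*Syy) ≈ 41.654665
r = Sxy / sqrt(Sxx*Syy) = -12.666667 / 41.654665 ≈ -0.304088

-0.3041


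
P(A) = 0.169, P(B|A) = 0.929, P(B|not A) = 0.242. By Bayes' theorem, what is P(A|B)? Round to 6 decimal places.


P(A|B) = P(B|A)*P(A) / P(B), P(B) = P(B|A)*P(A) + P(B|not A)*P(not A)
P(B|A)*P(A) = 0.929 * 0.169 = 0.157001
P(B|not A)*P(not A) = 0.242 * 0.831 = 0.201102
P(B) = 0.157001 + 0.201102 = 0.358103
P(A|B) = 0.157001 / 0.358103 ≈ 0.43842414

0.438424


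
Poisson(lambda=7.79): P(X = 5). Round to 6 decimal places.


P = e^(-lam) * lam^k / k!
e^(-7.79) ≈ 0.0004138529
lam^k = 7.79^5 ≈ 28687.142344
k! = 5! = 120
P = 0.0004138529 * 28687.142344 / 120 ≈ 0.098935

0.098935


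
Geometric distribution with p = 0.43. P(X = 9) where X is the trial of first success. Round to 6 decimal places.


P = (1-p)^(k-1) * p
(1-p)^(k-1) = 0.57^8 ≈ 0.01114292
P = 0.01114292 * 0.43 ≈ 0.004791454

0.004791


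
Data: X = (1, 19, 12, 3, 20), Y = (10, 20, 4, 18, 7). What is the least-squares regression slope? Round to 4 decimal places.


b = sum((xi-xbar)(yi-ybar)) / sum((xi-xbar)^2)
n = 5, xbar = 55/5 = 11, ybar = 59/5 = 11.8
Sxy = sum((xi-xbar)(yi-ybar)) = -17
Sxx = sum((xi-xbar)^2) = 310
b = Sxy / Sxx = -17/310 ≈ -0.054839

-0.0548


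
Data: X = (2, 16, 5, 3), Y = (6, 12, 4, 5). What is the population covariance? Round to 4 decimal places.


Cov = (1/n)*sum((xi-xbar)(yi-ybar))
n = 4, xbar = 26/4 = 6.5, ybar = 27/4 = 6.75
sum((xi-xbar)(yi-ybar)) = 63.5
Cov = 63.5 / 4 = 15.875

15.8750


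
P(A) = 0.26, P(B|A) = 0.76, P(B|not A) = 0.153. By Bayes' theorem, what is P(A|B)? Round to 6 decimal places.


P(A|B) = P(B|A)*P(A) / P(B), P(B) = P(B|A)*P(A) + P(B|not A)*P(not A)
P(B|A)*P(A) = 0.76 * 0.26 = 0.1976
P(B|not A)*P(not A) = 0.153 * 0.74 = 0.11322
P(B) = 0.1976 + 0.11322 = 0.31082
P(A|B) = 0.1976 / 0.31082 ≈ 0.63573773

0.635738


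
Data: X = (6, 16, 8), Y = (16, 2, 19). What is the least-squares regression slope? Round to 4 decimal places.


b = sum((xi-xbar)(yi-ybar)) / sum((xi-xbar)^2)
n = 3, xbar = 30/3 = 10, ybar = 37/3 ≈ 12.333333
Sxy = sum((xi-xbar)(yi-ybar)) = -90
Sxx = sum((xi-xbar)^2) = 56
b = Sxy / Sxx = -45/28 ≈ -1.607143

-1.6071


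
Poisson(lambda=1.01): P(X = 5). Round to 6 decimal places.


P = e^(-lam) * lam^k / k!
e^(-1.01) ≈ 0.3642190
lam^k = 1.01^5 ≈ 1.051010
k! = 5! = 120
P = 0.3642190 * 1.051010 / 120 ≈ 0.003190

0.003190


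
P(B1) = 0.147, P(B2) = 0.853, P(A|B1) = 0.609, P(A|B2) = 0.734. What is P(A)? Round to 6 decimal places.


P(A) = P(A|B1)*P(B1) + P(A|B2)*P(B2)
P(A|B1)*P(B1) = 0.609 * 0.147 = 0.089523
P(A|B2)*P(B2) = 0.734 * 0.853 = 0.626102
P(A) = 0.089523 + 0.626102 = 0.715625

0.715625


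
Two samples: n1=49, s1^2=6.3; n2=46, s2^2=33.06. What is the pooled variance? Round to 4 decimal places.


sp^2 = ((n1-1)*s1^2 + (n2-1)*s2^2)/(n1+n2-2)
(n1-1)*s1^2 = 48 * 6.3 = 302.4
(n2-1)*s2^2 = 45 * 33.06 = 1487.7
numerator = 302.4 + 1487.7 = 1790.1
n1+n2-2 = 93
sp^2 = 1790.1 / 93 = 5967/310 ≈ 19.248387

19.2484


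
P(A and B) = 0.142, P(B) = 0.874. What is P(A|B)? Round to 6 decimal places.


P(A|B) = P(A and B) / P(B) = 0.142 / 0.874 = 71/437 ≈ 0.16247140

0.162471


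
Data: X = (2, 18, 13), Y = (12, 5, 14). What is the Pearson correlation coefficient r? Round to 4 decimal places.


r = sum((xi-xbar)(yi-ybar)) / sqrt(sum((xi-xbar)^2) * sum((yi-ybar)^2))
n = 3, xbar = 33/3 = 11, ybar = 31/3 ≈ 10.333333
Sxy = sum((xi-xbar)(yi-ybar)) = -45
Sxx = sum((xi-xbar)^2) = 134
Syy = sum((yi-ybar)^2) = 134/3 ≈ 44.666667
sqrt(Sxx*Syy) ≈ 77.364936
r = Sxy / sqrt(Sxx*Syy) = -45 / 77.364936 ≈ -0.581659

-0.5817


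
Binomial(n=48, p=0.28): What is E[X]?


E[X] = n*p = 48 * 0.28 = 13.44

13.44


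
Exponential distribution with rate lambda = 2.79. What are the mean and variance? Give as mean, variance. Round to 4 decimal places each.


mean = 1/lam, var = 1/lam^2
mean = 1 / 2.79 = 100/279 ≈ 0.358423
lam^2 = 2.79^2 = 7.7841
var = 1 / 7.7841 ≈ 0.128467

0.3584, 0.1285


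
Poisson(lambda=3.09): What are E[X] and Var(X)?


E[X] = Var(X) = lambda = 3.09

3.09, 3.09


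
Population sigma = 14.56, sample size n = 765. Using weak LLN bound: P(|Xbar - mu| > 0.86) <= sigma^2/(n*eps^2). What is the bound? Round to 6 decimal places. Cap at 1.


bound = min(1, sigma^2/(n*eps^2))
sigma^2 = 14.56^2 = 211.9936
n*eps^2 = 765 * 0.86^2 = 765 * 0.7396 = 565.794
sigma^2/(n*eps^2) = 211.9936 / 565.794 ≈ 0.37468337

0.374683


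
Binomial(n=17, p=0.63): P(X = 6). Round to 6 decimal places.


P = C(n,k) * p^k * (1-p)^(n-k)
C(17,6) = 12376
p^k = 0.63^6 ≈ 0.06252350
(1-p)^(n-k) = 0.37^11 ≈ 0.00001779176
P = 12376 * 0.06252350 * 0.00001779176 ≈ 0.013767

0.013767


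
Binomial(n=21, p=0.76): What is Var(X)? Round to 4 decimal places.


Var = n*p*(1-p) = 21 * 0.76 * 0.24 = 3.8304

3.8304


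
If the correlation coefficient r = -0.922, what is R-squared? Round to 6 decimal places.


R^2 = r^2 = (-0.922)^2 = 0.850084

0.850084


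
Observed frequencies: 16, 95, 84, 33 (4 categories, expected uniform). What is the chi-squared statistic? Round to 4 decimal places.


chi2 = sum((O-E)^2/E), E = total/4
total = 228, E = 228/4 = 57
(16 - 57)^2 / 57 = 1681 / 57 = 1681/57 ≈ 29.491228
(95 - 57)^2 / 57 = 1444 / 57 = 76/3 ≈ 25.333333
(84 - 57)^2 / 57 = 729 / 57 = 243/19 ≈ 12.789474
(33 - 57)^2 / 57 = 576 / 57 = 192/19 ≈ 10.105263
chi2 = 4430/57 ≈ 77.719298

77.7193


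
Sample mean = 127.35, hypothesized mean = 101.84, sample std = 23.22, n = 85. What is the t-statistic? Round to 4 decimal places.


t = (xbar - mu0) / (s/sqrt(n))
xbar - mu0 = 127.35 - 101.84 = 25.51
sqrt(85) ≈ 9.21954446
s/sqrt(n) = 23.22 / 9.21954446 ≈ 2.51856262
t = 25.51 / 2.51856262 ≈ 10.128793

10.1288


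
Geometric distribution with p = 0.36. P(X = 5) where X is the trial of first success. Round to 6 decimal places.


P = (1-p)^(k-1) * p
(1-p)^(k-1) = 0.64^4 ≈ 0.1677722
P = 0.1677722 * 0.36 ≈ 0.06039798

0.060398


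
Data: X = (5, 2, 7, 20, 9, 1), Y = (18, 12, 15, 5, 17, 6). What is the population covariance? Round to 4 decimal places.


Cov = (1/n)*sum((xi-xbar)(yi-ybar))
n = 6, xbar = 44/6 = 22/3 ≈ 7.333333, ybar = 73/6 ≈ 12.166667
sum((xi-xbar)(yi-ybar)) = -172/3 ≈ -57.333333
Cov = -57.333333 / 6 = -86/9 ≈ -9.555556

-9.5556


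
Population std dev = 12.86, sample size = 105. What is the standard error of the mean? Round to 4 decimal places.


SE = sigma / sqrt(n)
sqrt(105) ≈ 10.246951
SE = 12.86 / 10.246951 ≈ 1.255007

1.2550


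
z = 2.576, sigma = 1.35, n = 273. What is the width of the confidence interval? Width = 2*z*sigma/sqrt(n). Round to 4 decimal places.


width = 2*z*sigma/sqrt(n)
2*z*sigma = 2 * 2.576 * 1.35 = 6.9552
sqrt(273) ≈ 16.522712
width = 6.9552 / 16.522712 ≈ 0.420948

0.4209


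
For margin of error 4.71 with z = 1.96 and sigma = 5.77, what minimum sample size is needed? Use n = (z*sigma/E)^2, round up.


z*sigma/E = 1.96 * 5.77 / 4.71 ≈ 2.401104
(z*sigma/E)^2 ≈ 5.765301
round up: n = 6

6


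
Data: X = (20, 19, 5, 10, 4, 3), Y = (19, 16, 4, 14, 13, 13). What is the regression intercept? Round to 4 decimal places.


a = ybar - b*xbar, where b = sum((xi-xbar)(yi-ybar)) / sum((xi-xbar)^2)
n = 6, xbar = 61/6 ≈ 10.166667, ybar = 79/6 ≈ 13.166667
Sxy = sum((xi-xbar)(yi-ybar)) = 791/6 ≈ 131.833333
Sxx = sum((xi-xbar)^2) = 1745/6 ≈ 290.833333
b = Sxy / Sxx = 791/1745 ≈ 0.453295
a = 13.166667 - 0.453295 * 10.166667 = 14934/1745 ≈ 8.558166

8.5582


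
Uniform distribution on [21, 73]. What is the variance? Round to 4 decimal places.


Var = (b-a)^2 / 12
(b-a)^2 = (73 - 21)^2 = 2704
Var = 2704/12 ≈ 225.333333

225.3333


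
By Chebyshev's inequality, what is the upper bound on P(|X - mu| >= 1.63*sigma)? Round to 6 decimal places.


P <= 1/k^2
k^2 = 1.63^2 = 2.6569
1/k^2 = 1 / 2.6569 ≈ 0.37637849

0.376378


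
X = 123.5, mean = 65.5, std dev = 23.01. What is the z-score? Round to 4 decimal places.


z = (X - mu) / sigma
X - mu = 123.5 - 65.5 = 58
z = 58 / 23.01 = 5800/2301 ≈ 2.520643

2.5206


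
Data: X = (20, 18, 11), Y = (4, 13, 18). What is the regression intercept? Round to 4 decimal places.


a = ybar - b*xbar, where b = sum((xi-xbar)(yi-ybar)) / sum((xi-xbar)^2)
n = 3, xbar = 49/3 ≈ 16.333333, ybar = 35/3 ≈ 11.666667
Sxy = sum((xi-xbar)(yi-ybar)) = -179/3 ≈ -59.666667
Sxx = sum((xi-xbar)^2) = 134/3 ≈ 44.666667
b = Sxy / Sxx = -179/134 ≈ -1.335821
a = 11.666667 - (-1.335821) * 16.333333 = 4487/134 ≈ 33.485075

33.4851


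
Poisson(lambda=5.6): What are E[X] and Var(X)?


E[X] = Var(X) = lambda = 5.6

5.6, 5.6


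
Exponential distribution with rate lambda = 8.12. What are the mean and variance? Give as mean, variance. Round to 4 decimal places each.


mean = 1/lam, var = 1/lam^2
mean = 1 / 8.12 = 25/203 ≈ 0.123153
lam^2 = 8.12^2 = 65.9344
var = 1 / 65.9344 ≈ 0.015167

0.1232, 0.0152


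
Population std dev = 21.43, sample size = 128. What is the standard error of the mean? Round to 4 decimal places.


SE = sigma / sqrt(n)
sqrt(128) ≈ 11.313708
SE = 21.43 / 11.313708 ≈ 1.894162

1.8942


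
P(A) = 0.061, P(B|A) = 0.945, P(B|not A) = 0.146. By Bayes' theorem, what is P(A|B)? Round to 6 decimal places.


P(A|B) = P(B|A)*P(A) / P(B), P(B) = P(B|A)*P(A) + P(B|not A)*P(not A)
P(B|A)*P(A) = 0.945 * 0.061 = 0.057645
P(B|not A)*P(not A) = 0.146 * 0.939 = 0.137094
P(B) = 0.057645 + 0.137094 = 0.194739
P(A|B) = 0.057645 / 0.194739 ≈ 0.29601158

0.296012


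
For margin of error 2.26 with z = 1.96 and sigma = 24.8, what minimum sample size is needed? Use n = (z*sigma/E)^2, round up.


z*sigma/E = 1.96 * 24.8 / 2.26 = 12152/565 ≈ 21.507965
(z*sigma/E)^2 ≈ 462.592541
round up: n = 463

463


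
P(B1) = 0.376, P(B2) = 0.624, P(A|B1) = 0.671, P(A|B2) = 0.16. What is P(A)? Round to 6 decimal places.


P(A) = P(A|B1)*P(B1) + P(A|B2)*P(B2)
P(A|B1)*P(B1) = 0.671 * 0.376 = 0.252296
P(A|B2)*P(B2) = 0.16 * 0.624 = 0.09984
P(A) = 0.252296 + 0.09984 = 0.352136

0.352136


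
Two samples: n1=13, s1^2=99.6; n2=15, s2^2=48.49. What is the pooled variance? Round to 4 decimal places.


sp^2 = ((n1-1)*s1^2 + (n2-1)*s2^2)/(n1+n2-2)
(n1-1)*s1^2 = 12 * 99.6 = 1195.2
(n2-1)*s2^2 = 14 * 48.49 = 678.86
numerator = 1195.2 + 678.86 = 1874.06
n1+n2-2 = 26
sp^2 = 1874.06 / 26 = 93703/1300 ≈ 72.079231

72.0792


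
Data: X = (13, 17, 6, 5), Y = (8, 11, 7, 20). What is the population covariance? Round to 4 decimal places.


Cov = (1/n)*sum((xi-xbar)(yi-ybar))
n = 4, xbar = 41/4 = 10.25, ybar = 46/4 = 11.5
sum((xi-xbar)(yi-ybar)) = -38.5
Cov = -38.5 / 4 = -9.625

-9.6250


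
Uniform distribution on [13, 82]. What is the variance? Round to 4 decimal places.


Var = (b-a)^2 / 12
(b-a)^2 = (82 - 13)^2 = 4761
Var = 4761/12 = 396.75

396.7500


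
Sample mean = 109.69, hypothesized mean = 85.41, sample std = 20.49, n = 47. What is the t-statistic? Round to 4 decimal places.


t = (xbar - mu0) / (s/sqrt(n))
xbar - mu0 = 109.69 - 85.41 = 24.28
sqrt(47) ≈ 6.85565460
s/sqrt(n) = 20.49 / 6.85565460 ≈ 2.98877368
t = 24.28 / 2.98877368 ≈ 8.123733

8.1237


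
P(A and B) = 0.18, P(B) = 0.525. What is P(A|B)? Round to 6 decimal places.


P(A|B) = P(A and B) / P(B) = 0.18 / 0.525 = 12/35 ≈ 0.34285714

0.342857


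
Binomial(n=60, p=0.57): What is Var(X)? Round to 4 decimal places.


Var = n*p*(1-p) = 60 * 0.57 * 0.43 = 14.706

14.7060


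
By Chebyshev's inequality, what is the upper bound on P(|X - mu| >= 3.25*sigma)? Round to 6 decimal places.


P <= 1/k^2
k^2 = 3.25^2 = 10.5625
1/k^2 = 1 / 10.5625 = 16/169 ≈ 0.09467456

0.094675


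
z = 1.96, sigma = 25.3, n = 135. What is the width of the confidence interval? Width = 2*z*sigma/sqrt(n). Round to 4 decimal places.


width = 2*z*sigma/sqrt(n)
2*z*sigma = 2 * 1.96 * 25.3 = 99.176
sqrt(135) ≈ 11.618950
width = 99.176 / 11.618950 ≈ 8.535711

8.5357


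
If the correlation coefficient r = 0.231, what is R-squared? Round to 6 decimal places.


R^2 = r^2 = (0.231)^2 = 0.053361

0.053361


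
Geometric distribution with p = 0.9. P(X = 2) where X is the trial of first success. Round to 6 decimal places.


P = (1-p)^(k-1) * p
(1-p)^(k-1) = 0.1^1 = 0.1
P = 0.1 * 0.9 = 0.09

0.090000


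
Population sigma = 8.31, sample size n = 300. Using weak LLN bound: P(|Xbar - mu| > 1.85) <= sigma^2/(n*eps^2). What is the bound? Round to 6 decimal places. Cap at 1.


bound = min(1, sigma^2/(n*eps^2))
sigma^2 = 8.31^2 = 69.0561
n*eps^2 = 300 * 1.85^2 = 300 * 3.4225 = 1026.75
sigma^2/(n*eps^2) = 69.0561 / 1026.75 ≈ 0.06725698

0.067257


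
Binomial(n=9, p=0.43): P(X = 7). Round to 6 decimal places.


P = C(n,k) * p^k * (1-p)^(n-k)
C(9,7) = 36
p^k = 0.43^7 ≈ 0.002718186
(1-p)^(n-k) = 0.57^2 = 0.3249
P = 36 * 0.002718186 * 0.3249 ≈ 0.031793

0.031793


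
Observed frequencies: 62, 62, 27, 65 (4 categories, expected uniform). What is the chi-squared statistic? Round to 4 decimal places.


chi2 = sum((O-E)^2/E), E = total/4
total = 216, E = 216/4 = 54
(62 - 54)^2 / 54 = 64 / 54 = 32/27 ≈ 1.185185
(62 - 54)^2 / 54 = 64 / 54 = 32/27 ≈ 1.185185
(27 - 54)^2 / 54 = 729 / 54 = 13.5
(65 - 54)^2 / 54 = 121 / 54 = 121/54 ≈ 2.240741
chi2 = 163/9 ≈ 18.111111

18.1111


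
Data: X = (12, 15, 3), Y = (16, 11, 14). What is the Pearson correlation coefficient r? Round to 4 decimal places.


r = sum((xi-xbar)(yi-ybar)) / sqrt(sum((xi-xbar)^2) * sum((yi-ybar)^2))
n = 3, xbar = 30/3 = 10, ybar = 41/3 ≈ 13.666667
Sxy = sum((xi-xbar)(yi-ybar)) = -11
Sxx = sum((xi-xbar)^2) = 78
Syy = sum((yi-ybar)^2) = 38/3 ≈ 12.666667
sqrt(Sxx*Syy) ≈ 31.432467
r = Sxy / sqrt(Sxx*Syy) = -11 / 31.432467 ≈ -0.349957

-0.3500


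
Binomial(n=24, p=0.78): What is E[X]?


E[X] = n*p = 24 * 0.78 = 18.72

18.72


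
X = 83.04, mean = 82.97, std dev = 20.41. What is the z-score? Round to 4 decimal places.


z = (X - mu) / sigma
X - mu = 83.04 - 82.97 = 0.07
z = 0.07 / 20.41 = 7/2041 ≈ 0.003430

0.0034


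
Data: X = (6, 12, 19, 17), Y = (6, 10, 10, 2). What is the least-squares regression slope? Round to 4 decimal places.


b = sum((xi-xbar)(yi-ybar)) / sum((xi-xbar)^2)
n = 4, xbar = 54/4 = 13.5, ybar = 28/4 = 7
Sxy = sum((xi-xbar)(yi-ybar)) = 2
Sxx = sum((xi-xbar)^2) = 101
b = Sxy / Sxx = 2/101 ≈ 0.019802

0.0198


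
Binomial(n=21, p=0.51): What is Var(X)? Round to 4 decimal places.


Var = n*p*(1-p) = 21 * 0.51 * 0.49 = 5.2479

5.2479


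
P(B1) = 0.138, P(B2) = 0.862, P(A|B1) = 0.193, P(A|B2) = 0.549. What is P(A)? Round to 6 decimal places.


P(A) = P(A|B1)*P(B1) + P(A|B2)*P(B2)
P(A|B1)*P(B1) = 0.193 * 0.138 = 0.026634
P(A|B2)*P(B2) = 0.549 * 0.862 = 0.473238
P(A) = 0.026634 + 0.473238 = 0.499872

0.499872


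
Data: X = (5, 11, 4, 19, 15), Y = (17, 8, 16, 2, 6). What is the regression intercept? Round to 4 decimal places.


a = ybar - b*xbar, where b = sum((xi-xbar)(yi-ybar)) / sum((xi-xbar)^2)
n = 5, xbar = 54/5 = 10.8, ybar = 49/5 = 9.8
Sxy = sum((xi-xbar)(yi-ybar)) = -164.2
Sxx = sum((xi-xbar)^2) = 164.8
b = Sxy / Sxx = -821/824 ≈ -0.996359
a = 9.8 - (-0.996359) * 10.8 = 8471/412 ≈ 20.560680

20.5607


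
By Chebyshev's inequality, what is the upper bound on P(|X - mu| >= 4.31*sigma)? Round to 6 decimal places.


P <= 1/k^2
k^2 = 4.31^2 = 18.5761
1/k^2 = 1 / 18.5761 ≈ 0.05383261

0.053833


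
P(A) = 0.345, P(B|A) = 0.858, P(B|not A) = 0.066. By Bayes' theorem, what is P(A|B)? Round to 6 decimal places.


P(A|B) = P(B|A)*P(A) / P(B), P(B) = P(B|A)*P(A) + P(B|not A)*P(not A)
P(B|A)*P(A) = 0.858 * 0.345 = 0.29601
P(B|not A)*P(not A) = 0.066 * 0.655 = 0.04323
P(B) = 0.29601 + 0.04323 = 0.33924
P(A|B) = 0.29601 / 0.33924 = 897/1028 ≈ 0.87256809

0.872568


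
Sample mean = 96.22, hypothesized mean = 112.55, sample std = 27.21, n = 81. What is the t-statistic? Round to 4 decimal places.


t = (xbar - mu0) / (s/sqrt(n))
xbar - mu0 = 96.22 - 112.55 = -16.33
sqrt(81) = 9
s/sqrt(n) = 27.21 / 9 = 907/300 ≈ 3.02333333
t = -16.33 / 3.02333333 = -4899/907 ≈ -5.401323

-5.4013


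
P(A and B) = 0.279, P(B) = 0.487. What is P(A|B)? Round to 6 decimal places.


P(A|B) = P(A and B) / P(B) = 0.279 / 0.487 = 279/487 ≈ 0.57289528

0.572895


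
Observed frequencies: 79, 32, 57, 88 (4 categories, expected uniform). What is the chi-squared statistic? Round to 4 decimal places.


chi2 = sum((O-E)^2/E), E = total/4
total = 256, E = 256/4 = 64
(79 - 64)^2 / 64 = 225 / 64 = 3.515625
(32 - 64)^2 / 64 = 1024 / 64 = 16
(57 - 64)^2 / 64 = 49 / 64 = 0.765625
(88 - 64)^2 / 64 = 576 / 64 = 9
chi2 = 29.28125

29.2813


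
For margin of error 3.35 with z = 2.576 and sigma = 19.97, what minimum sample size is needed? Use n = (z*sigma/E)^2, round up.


z*sigma/E = 2.576 * 19.97 / 3.35 ≈ 15.356036
(z*sigma/E)^2 ≈ 235.807836
round up: n = 236

236


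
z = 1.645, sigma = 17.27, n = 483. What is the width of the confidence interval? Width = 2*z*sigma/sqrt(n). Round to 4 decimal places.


width = 2*z*sigma/sqrt(n)
2*z*sigma = 2 * 1.645 * 17.27 = 56.8183
sqrt(483) ≈ 21.977261
width = 56.8183 / 21.977261 ≈ 2.585322

2.5853


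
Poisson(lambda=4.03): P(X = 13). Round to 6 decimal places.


P = e^(-lam) * lam^k / k!
e^(-4.03) ≈ 0.01777433
lam^k = 4.03^13 ≈ 73954669.375599
k! = 13! = 6227020800
P = 0.01777433 * 73954669.375599 / 6227020800 ≈ 0.000211

0.000211


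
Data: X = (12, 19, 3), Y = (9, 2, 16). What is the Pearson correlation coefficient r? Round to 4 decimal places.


r = sum((xi-xbar)(yi-ybar)) / sqrt(sum((xi-xbar)^2) * sum((yi-ybar)^2))
n = 3, xbar = 34/3 ≈ 11.333333, ybar = 27/3 = 9
Sxy = sum((xi-xbar)(yi-ybar)) = -112
Sxx = sum((xi-xbar)^2) = 386/3 ≈ 128.666667
Syy = sum((yi-ybar)^2) = 98
sqrt(Sxx*Syy) ≈ 112.291288
r = Sxy / sqrt(Sxx*Syy) = -112 / 112.291288 ≈ -0.997406

-0.9974


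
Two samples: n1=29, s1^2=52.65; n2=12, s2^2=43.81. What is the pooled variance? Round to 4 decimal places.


sp^2 = ((n1-1)*s1^2 + (n2-1)*s2^2)/(n1+n2-2)
(n1-1)*s1^2 = 28 * 52.65 = 1474.2
(n2-1)*s2^2 = 11 * 43.81 = 481.91
numerator = 1474.2 + 481.91 = 1956.11
n1+n2-2 = 39
sp^2 = 1956.11 / 39 = 15047/300 ≈ 50.156667

50.1567


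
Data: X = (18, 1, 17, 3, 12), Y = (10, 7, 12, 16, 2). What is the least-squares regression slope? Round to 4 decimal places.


b = sum((xi-xbar)(yi-ybar)) / sum((xi-xbar)^2)
n = 5, xbar = 51/5 = 10.2, ybar = 47/5 = 9.4
Sxy = sum((xi-xbar)(yi-ybar)) = -16.4
Sxx = sum((xi-xbar)^2) = 246.8
b = Sxy / Sxx = -41/617 ≈ -0.066451

-0.0665


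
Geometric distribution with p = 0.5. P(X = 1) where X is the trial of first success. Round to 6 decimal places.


P = (1-p)^(k-1) * p
(1-p)^(k-1) = 0.5^0 = 1
P = 1 * 0.5 = 0.5

0.500000


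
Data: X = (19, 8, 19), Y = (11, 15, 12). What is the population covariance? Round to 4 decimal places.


Cov = (1/n)*sum((xi-xbar)(yi-ybar))
n = 3, xbar = 46/3 ≈ 15.333333, ybar = 38/3 ≈ 12.666667
sum((xi-xbar)(yi-ybar)) = -77/3 ≈ -25.666667
Cov = -25.666667 / 3 = -77/9 ≈ -8.555556

-8.5556


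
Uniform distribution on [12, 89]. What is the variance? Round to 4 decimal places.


Var = (b-a)^2 / 12
(b-a)^2 = (89 - 12)^2 = 5929
Var = 5929/12 ≈ 494.083333

494.0833


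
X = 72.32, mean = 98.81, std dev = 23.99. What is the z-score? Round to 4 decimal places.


z = (X - mu) / sigma
X - mu = 72.32 - 98.81 = -26.49
z = -26.49 / 23.99 = -2649/2399 ≈ -1.104210

-1.1042


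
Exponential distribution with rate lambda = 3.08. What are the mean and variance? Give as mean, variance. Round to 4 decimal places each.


mean = 1/lam, var = 1/lam^2
mean = 1 / 3.08 = 25/77 ≈ 0.324675
lam^2 = 3.08^2 = 9.4864
var = 1 / 9.4864 = 625/5929 ≈ 0.105414

0.3247, 0.1054


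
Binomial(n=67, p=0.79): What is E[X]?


E[X] = n*p = 67 * 0.79 = 52.93

52.93


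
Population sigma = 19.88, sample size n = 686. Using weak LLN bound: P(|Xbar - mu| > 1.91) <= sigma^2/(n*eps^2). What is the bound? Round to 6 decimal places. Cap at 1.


bound = min(1, sigma^2/(n*eps^2))
sigma^2 = 19.88^2 = 395.2144
n*eps^2 = 686 * 1.91^2 = 686 * 3.6481 = 2502.5966
sigma^2/(n*eps^2) = 395.2144 / 2502.5966 ≈ 0.15792174

0.157922


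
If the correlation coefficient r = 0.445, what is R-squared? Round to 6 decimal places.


R^2 = r^2 = (0.445)^2 = 0.198025

0.198025


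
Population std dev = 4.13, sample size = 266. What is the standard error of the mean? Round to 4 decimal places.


SE = sigma / sqrt(n)
sqrt(266) ≈ 16.309506
SE = 4.13 / 16.309506 ≈ 0.253227

0.2532


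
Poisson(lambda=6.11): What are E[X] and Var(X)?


E[X] = Var(X) = lambda = 6.11

6.11, 6.11


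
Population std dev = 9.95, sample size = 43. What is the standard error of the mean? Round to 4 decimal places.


SE = sigma / sqrt(n)
sqrt(43) ≈ 6.557439
SE = 9.95 / 6.557439 ≈ 1.517361

1.5174


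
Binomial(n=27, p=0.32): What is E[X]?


E[X] = n*p = 27 * 0.32 = 8.64

8.64


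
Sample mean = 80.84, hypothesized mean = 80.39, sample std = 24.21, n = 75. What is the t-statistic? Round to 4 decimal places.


t = (xbar - mu0) / (s/sqrt(n))
xbar - mu0 = 80.84 - 80.39 = 0.45
sqrt(75) ≈ 8.66025404
s/sqrt(n) = 24.21 / 8.66025404 ≈ 2.79553000
t = 0.45 / 2.79553000 ≈ 0.160971

0.1610


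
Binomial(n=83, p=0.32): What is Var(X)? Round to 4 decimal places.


Var = n*p*(1-p) = 83 * 0.32 * 0.68 = 18.0608

18.0608


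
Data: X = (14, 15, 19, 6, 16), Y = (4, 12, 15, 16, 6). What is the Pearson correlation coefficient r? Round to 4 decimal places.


r = sum((xi-xbar)(yi-ybar)) / sqrt(sum((xi-xbar)^2) * sum((yi-ybar)^2))
n = 5, xbar = 70/5 = 14, ybar = 53/5 = 10.6
Sxy = sum((xi-xbar)(yi-ybar)) = -29
Sxx = sum((xi-xbar)^2) = 94
Syy = sum((yi-ybar)^2) = 115.2
sqrt(Sxx*Syy) ≈ 104.061520
r = Sxy / sqrt(Sxx*Syy) = -29 / 104.061520 ≈ -0.278681

-0.2787


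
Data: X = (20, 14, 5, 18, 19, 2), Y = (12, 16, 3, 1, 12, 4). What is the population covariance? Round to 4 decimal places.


Cov = (1/n)*sum((xi-xbar)(yi-ybar))
n = 6, xbar = 78/6 = 13, ybar = 48/6 = 8
sum((xi-xbar)(yi-ybar)) = 109
Cov = 109 / 6 = 109/6 ≈ 18.166667

18.1667


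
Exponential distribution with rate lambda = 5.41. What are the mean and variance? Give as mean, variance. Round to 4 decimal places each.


mean = 1/lam, var = 1/lam^2
mean = 1 / 5.41 = 100/541 ≈ 0.184843
lam^2 = 5.41^2 = 29.2681
var = 1 / 29.2681 ≈ 0.034167

0.1848, 0.0342


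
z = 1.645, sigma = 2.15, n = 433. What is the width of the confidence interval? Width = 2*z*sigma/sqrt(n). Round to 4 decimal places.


width = 2*z*sigma/sqrt(n)
2*z*sigma = 2 * 1.645 * 2.15 = 7.0735
sqrt(433) ≈ 20.808652
width = 7.0735 / 20.808652 ≈ 0.339931

0.3399


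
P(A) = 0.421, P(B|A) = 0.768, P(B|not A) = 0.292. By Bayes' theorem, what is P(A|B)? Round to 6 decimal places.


P(A|B) = P(B|A)*P(A) / P(B), P(B) = P(B|A)*P(A) + P(B|not A)*P(not A)
P(B|A)*P(A) = 0.768 * 0.421 = 0.323328
P(B|not A)*P(not A) = 0.292 * 0.579 = 0.169068
P(B) = 0.323328 + 0.169068 = 0.492396
P(A|B) = 0.323328 / 0.492396 ≈ 0.65664221

0.656642


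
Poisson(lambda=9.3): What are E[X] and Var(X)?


E[X] = Var(X) = lambda = 9.3

9.3, 9.3


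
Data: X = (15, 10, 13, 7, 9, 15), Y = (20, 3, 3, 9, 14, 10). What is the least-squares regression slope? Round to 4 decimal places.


b = sum((xi-xbar)(yi-ybar)) / sum((xi-xbar)^2)
n = 6, xbar = 69/6 = 11.5, ybar = 59/6 ≈ 9.833333
Sxy = sum((xi-xbar)(yi-ybar)) = 29.5
Sxx = sum((xi-xbar)^2) = 55.5
b = Sxy / Sxx = 59/111 ≈ 0.531532

0.5315


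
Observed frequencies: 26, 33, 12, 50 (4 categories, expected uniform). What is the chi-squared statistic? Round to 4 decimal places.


chi2 = sum((O-E)^2/E), E = total/4
total = 121, E = 121/4 = 30.25
(26 - 30.25)^2 / 30.25 = 18.0625 / 30.25 = 289/484 ≈ 0.597107
(33 - 30.25)^2 / 30.25 = 7.5625 / 30.25 = 0.25
(12 - 30.25)^2 / 30.25 = 333.0625 / 30.25 = 5329/484 ≈ 11.010331
(50 - 30.25)^2 / 30.25 = 390.0625 / 30.25 = 6241/484 ≈ 12.894628
chi2 = 2995/121 ≈ 24.752066

24.7521


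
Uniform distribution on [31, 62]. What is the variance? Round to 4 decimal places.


Var = (b-a)^2 / 12
(b-a)^2 = (62 - 31)^2 = 961
Var = 961/12 ≈ 80.083333

80.0833


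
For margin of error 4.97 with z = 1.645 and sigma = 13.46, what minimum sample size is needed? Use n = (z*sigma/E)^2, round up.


z*sigma/E = 1.645 * 13.46 / 4.97 = 31631/7100 ≈ 4.455070
(z*sigma/E)^2 ≈ 19.847652
round up: n = 20

20


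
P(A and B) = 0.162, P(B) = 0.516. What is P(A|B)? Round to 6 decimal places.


P(A|B) = P(A and B) / P(B) = 0.162 / 0.516 = 27/86 ≈ 0.31395349

0.313953


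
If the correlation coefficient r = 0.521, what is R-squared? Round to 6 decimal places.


R^2 = r^2 = (0.521)^2 = 0.271441

0.271441


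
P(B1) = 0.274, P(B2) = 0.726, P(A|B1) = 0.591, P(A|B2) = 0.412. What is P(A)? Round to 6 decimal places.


P(A) = P(A|B1)*P(B1) + P(A|B2)*P(B2)
P(A|B1)*P(B1) = 0.591 * 0.274 = 0.161934
P(A|B2)*P(B2) = 0.412 * 0.726 = 0.299112
P(A) = 0.161934 + 0.299112 = 0.461046

0.461046


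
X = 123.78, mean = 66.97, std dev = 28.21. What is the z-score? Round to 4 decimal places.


z = (X - mu) / sigma
X - mu = 123.78 - 66.97 = 56.81
z = 56.81 / 28.21 = 437/217 ≈ 2.013825

2.0138


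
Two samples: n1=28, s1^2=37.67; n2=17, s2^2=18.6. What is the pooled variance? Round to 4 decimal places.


sp^2 = ((n1-1)*s1^2 + (n2-1)*s2^2)/(n1+n2-2)
(n1-1)*s1^2 = 27 * 37.67 = 1017.09
(n2-1)*s2^2 = 16 * 18.6 = 297.6
numerator = 1017.09 + 297.6 = 1314.69
n1+n2-2 = 43
sp^2 = 1314.69 / 43 = 131469/4300 ≈ 30.574186

30.5742


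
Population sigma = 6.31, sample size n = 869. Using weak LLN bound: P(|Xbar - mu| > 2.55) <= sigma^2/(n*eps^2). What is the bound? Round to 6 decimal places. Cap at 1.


bound = min(1, sigma^2/(n*eps^2))
sigma^2 = 6.31^2 = 39.8161
n*eps^2 = 869 * 2.55^2 = 869 * 6.5025 = 5650.6725
sigma^2/(n*eps^2) = 39.8161 / 5650.6725 ≈ 0.00704626

0.007046


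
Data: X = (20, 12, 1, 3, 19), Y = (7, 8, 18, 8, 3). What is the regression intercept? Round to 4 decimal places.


a = ybar - b*xbar, where b = sum((xi-xbar)(yi-ybar)) / sum((xi-xbar)^2)
n = 5, xbar = 55/5 = 11, ybar = 44/5 = 8.8
Sxy = sum((xi-xbar)(yi-ybar)) = -149
Sxx = sum((xi-xbar)^2) = 310
b = Sxy / Sxx = -149/310 ≈ -0.480645
a = 8.8 - (-0.480645) * 11 = 4367/310 ≈ 14.087097

14.0871


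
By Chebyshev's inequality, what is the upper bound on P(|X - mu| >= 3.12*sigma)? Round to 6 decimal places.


P <= 1/k^2
k^2 = 3.12^2 = 9.7344
1/k^2 = 1 / 9.7344 = 625/6084 ≈ 0.10272847

0.102728


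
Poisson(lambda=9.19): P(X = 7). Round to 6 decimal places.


P = e^(-lam) * lam^k / k!
e^(-9.19) ≈ 0.0001020549
lam^k = 9.19^7 ≈ 5536159.318925
k! = 7! = 5040
P = 0.0001020549 * 5536159.318925 / 5040 ≈ 0.112102

0.112102


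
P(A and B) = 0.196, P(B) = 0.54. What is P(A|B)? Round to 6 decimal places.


P(A|B) = P(A and B) / P(B) = 0.196 / 0.54 = 49/135 ≈ 0.36296296

0.362963


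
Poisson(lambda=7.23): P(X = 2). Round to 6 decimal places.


P = e^(-lam) * lam^k / k!
e^(-7.23) ≈ 0.0007245209
lam^k = 7.23^2 = 52.2729
k! = 2! = 2
P = 0.0007245209 * 52.2729 / 2 ≈ 0.018936

0.018936


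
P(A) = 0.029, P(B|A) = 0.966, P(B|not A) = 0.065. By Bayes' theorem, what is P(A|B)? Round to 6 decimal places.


P(A|B) = P(B|A)*P(A) / P(B), P(B) = P(B|A)*P(A) + P(B|not A)*P(not A)
P(B|A)*P(A) = 0.966 * 0.029 = 0.028014
P(B|not A)*P(not A) = 0.065 * 0.971 = 0.063115
P(B) = 0.028014 + 0.063115 = 0.091129
P(A|B) = 0.028014 / 0.091129 ≈ 0.30741037

0.307410


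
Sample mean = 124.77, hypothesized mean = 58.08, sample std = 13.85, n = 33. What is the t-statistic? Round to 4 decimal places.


t = (xbar - mu0) / (s/sqrt(n))
xbar - mu0 = 124.77 - 58.08 = 66.69
sqrt(33) ≈ 5.74456265
s/sqrt(n) = 13.85 / 5.74456265 ≈ 2.41097553
t = 66.69 / 2.41097553 ≈ 27.661002

27.6610


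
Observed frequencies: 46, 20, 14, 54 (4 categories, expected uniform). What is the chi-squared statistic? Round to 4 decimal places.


chi2 = sum((O-E)^2/E), E = total/4
total = 134, E = 134/4 = 33.5
(46 - 33.5)^2 / 33.5 = 156.25 / 33.5 = 625/134 ≈ 4.664179
(20 - 33.5)^2 / 33.5 = 182.25 / 33.5 = 729/134 ≈ 5.440299
(14 - 33.5)^2 / 33.5 = 380.25 / 33.5 = 1521/134 ≈ 11.350746
(54 - 33.5)^2 / 33.5 = 420.25 / 33.5 = 1681/134 ≈ 12.544776
chi2 = 34

34.0000


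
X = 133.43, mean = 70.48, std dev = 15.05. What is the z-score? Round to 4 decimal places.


z = (X - mu) / sigma
X - mu = 133.43 - 70.48 = 62.95
z = 62.95 / 15.05 = 1259/301 ≈ 4.182724

4.1827


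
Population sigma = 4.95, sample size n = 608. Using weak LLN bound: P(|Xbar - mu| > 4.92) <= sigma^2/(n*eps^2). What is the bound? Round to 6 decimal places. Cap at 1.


bound = min(1, sigma^2/(n*eps^2))
sigma^2 = 4.95^2 = 24.5025
n*eps^2 = 608 * 4.92^2 = 608 * 24.2064 = 14717.4912
sigma^2/(n*eps^2) = 24.5025 / 14717.4912 ≈ 0.00166486

0.001665


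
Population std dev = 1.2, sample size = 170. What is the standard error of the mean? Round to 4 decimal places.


SE = sigma / sqrt(n)
sqrt(170) ≈ 13.038405
SE = 1.2 / 13.038405 ≈ 0.092036

0.0920


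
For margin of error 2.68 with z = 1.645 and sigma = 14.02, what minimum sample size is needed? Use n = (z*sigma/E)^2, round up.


z*sigma/E = 1.645 * 14.02 / 2.68 ≈ 8.605560
(z*sigma/E)^2 ≈ 74.055658
round up: n = 75

75


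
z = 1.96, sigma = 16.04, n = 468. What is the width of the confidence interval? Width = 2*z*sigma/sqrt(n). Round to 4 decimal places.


width = 2*z*sigma/sqrt(n)
2*z*sigma = 2 * 1.96 * 16.04 = 62.8768
sqrt(468) ≈ 21.633308
width = 62.8768 / 21.633308 ≈ 2.906481

2.9065


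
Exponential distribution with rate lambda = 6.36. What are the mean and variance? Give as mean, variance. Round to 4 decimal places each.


mean = 1/lam, var = 1/lam^2
mean = 1 / 6.36 = 25/159 ≈ 0.157233
lam^2 = 6.36^2 = 40.4496
var = 1 / 40.4496 ≈ 0.024722

0.1572, 0.0247


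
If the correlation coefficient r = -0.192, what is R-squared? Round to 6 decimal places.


R^2 = r^2 = (-0.192)^2 = 0.036864

0.036864


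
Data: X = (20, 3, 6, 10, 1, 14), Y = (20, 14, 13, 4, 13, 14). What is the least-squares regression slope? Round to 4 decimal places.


b = sum((xi-xbar)(yi-ybar)) / sum((xi-xbar)^2)
n = 6, xbar = 54/6 = 9, ybar = 78/6 = 13
Sxy = sum((xi-xbar)(yi-ybar)) = 67
Sxx = sum((xi-xbar)^2) = 256
b = Sxy / Sxx = 67/256 ≈ 0.261719

0.2617


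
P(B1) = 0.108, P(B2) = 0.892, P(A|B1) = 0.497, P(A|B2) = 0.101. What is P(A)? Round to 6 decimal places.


P(A) = P(A|B1)*P(B1) + P(A|B2)*P(B2)
P(A|B1)*P(B1) = 0.497 * 0.108 = 0.053676
P(A|B2)*P(B2) = 0.101 * 0.892 = 0.090092
P(A) = 0.053676 + 0.090092 = 0.143768

0.143768


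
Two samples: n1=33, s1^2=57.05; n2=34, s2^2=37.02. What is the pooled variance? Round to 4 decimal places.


sp^2 = ((n1-1)*s1^2 + (n2-1)*s2^2)/(n1+n2-2)
(n1-1)*s1^2 = 32 * 57.05 = 1825.6
(n2-1)*s2^2 = 33 * 37.02 = 1221.66
numerator = 1825.6 + 1221.66 = 3047.26
n1+n2-2 = 65
sp^2 = 3047.26 / 65 = 152363/3250 ≈ 46.880923

46.8809


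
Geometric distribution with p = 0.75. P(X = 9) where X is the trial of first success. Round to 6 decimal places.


P = (1-p)^(k-1) * p
(1-p)^(k-1) = 0.25^8 ≈ 0.00001525879
P = 0.00001525879 * 0.75 ≈ 0.00001144409

0.000011


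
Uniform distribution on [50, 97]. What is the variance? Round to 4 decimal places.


Var = (b-a)^2 / 12
(b-a)^2 = (97 - 50)^2 = 2209
Var = 2209/12 ≈ 184.083333

184.0833


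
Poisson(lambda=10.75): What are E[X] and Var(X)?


E[X] = Var(X) = lambda = 10.75

10.75, 10.75


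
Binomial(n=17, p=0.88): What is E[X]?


E[X] = n*p = 17 * 0.88 = 14.96

14.96


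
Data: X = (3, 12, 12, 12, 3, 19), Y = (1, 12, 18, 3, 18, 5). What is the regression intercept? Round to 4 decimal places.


a = ybar - b*xbar, where b = sum((xi-xbar)(yi-ybar)) / sum((xi-xbar)^2)
n = 6, xbar = 61/6 ≈ 10.166667, ybar = 57/6 = 9.5
Sxy = sum((xi-xbar)(yi-ybar)) = -31.5
Sxx = sum((xi-xbar)^2) = 1145/6 ≈ 190.833333
b = Sxy / Sxx = -189/1145 ≈ -0.165066
a = 9.5 - (-0.165066) * 10.166667 = 12799/1145 ≈ 11.178166

11.1782


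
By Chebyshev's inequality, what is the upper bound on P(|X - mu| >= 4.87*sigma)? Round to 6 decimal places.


P <= 1/k^2
k^2 = 4.87^2 = 23.7169
1/k^2 = 1 / 23.7169 ≈ 0.04216403

0.042164


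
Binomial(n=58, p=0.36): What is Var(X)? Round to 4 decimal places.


Var = n*p*(1-p) = 58 * 0.36 * 0.64 = 13.3632

13.3632


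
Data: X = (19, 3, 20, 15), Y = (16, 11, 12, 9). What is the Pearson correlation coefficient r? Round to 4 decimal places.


r = sum((xi-xbar)(yi-ybar)) / sqrt(sum((xi-xbar)^2) * sum((yi-ybar)^2))
n = 4, xbar = 57/4 = 14.25, ybar = 48/4 = 12
Sxy = sum((xi-xbar)(yi-ybar)) = 28
Sxx = sum((xi-xbar)^2) = 182.75
Syy = sum((yi-ybar)^2) = 26
sqrt(Sxx*Syy) ≈ 68.931125
r = Sxy / sqrt(Sxx*Syy) = 28 / 68.931125 ≈ 0.406203

0.4062


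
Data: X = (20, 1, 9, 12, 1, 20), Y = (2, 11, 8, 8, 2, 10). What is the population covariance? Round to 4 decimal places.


Cov = (1/n)*sum((xi-xbar)(yi-ybar))
n = 6, xbar = 63/6 = 10.5, ybar = 41/6 ≈ 6.833333
sum((xi-xbar)(yi-ybar)) = -9.5
Cov = -9.5 / 6 = -19/12 ≈ -1.583333

-1.5833


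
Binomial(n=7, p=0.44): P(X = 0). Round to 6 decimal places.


P = C(n,k) * p^k * (1-p)^(n-k)
C(7,0) = 1
p^k = 0.44^0 = 1
(1-p)^(n-k) = 0.56^7 ≈ 0.01727095
P = 1 * 1 * 0.01727095 ≈ 0.017271

0.017271


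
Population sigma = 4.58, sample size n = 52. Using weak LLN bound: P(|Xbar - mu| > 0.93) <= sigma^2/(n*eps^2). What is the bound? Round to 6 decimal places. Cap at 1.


bound = min(1, sigma^2/(n*eps^2))
sigma^2 = 4.58^2 = 20.9764
n*eps^2 = 52 * 0.93^2 = 52 * 0.8649 = 44.9748
sigma^2/(n*eps^2) = 20.9764 / 44.9748 ≈ 0.46640341

0.466403


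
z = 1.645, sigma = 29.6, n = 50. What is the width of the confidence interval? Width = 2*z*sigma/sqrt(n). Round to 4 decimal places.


width = 2*z*sigma/sqrt(n)
2*z*sigma = 2 * 1.645 * 29.6 = 97.384
sqrt(50) ≈ 7.071068
width = 97.384 / 7.071068 ≈ 13.772177

13.7722


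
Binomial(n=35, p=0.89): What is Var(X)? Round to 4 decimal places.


Var = n*p*(1-p) = 35 * 0.89 * 0.11 = 3.4265

3.4265


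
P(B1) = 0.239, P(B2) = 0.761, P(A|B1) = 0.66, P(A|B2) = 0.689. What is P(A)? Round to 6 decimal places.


P(A) = P(A|B1)*P(B1) + P(A|B2)*P(B2)
P(A|B1)*P(B1) = 0.66 * 0.239 = 0.15774
P(A|B2)*P(B2) = 0.689 * 0.761 = 0.524329
P(A) = 0.15774 + 0.524329 = 0.682069

0.682069


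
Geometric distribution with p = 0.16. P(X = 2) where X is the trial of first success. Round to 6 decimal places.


P = (1-p)^(k-1) * p
(1-p)^(k-1) = 0.84^1 = 0.84
P = 0.84 * 0.16 = 0.1344

0.134400


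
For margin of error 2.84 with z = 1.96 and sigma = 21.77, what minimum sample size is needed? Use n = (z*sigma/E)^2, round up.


z*sigma/E = 1.96 * 21.77 / 2.84 = 106673/7100 ≈ 15.024366
(z*sigma/E)^2 ≈ 225.731580
round up: n = 226

226


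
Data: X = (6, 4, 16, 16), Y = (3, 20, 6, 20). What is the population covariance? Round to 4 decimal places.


Cov = (1/n)*sum((xi-xbar)(yi-ybar))
n = 4, xbar = 42/4 = 10.5, ybar = 49/4 = 12.25
sum((xi-xbar)(yi-ybar)) = -0.5
Cov = -0.5 / 4 = -0.125

-0.1250


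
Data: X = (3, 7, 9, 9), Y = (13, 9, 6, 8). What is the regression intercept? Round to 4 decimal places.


a = ybar - b*xbar, where b = sum((xi-xbar)(yi-ybar)) / sum((xi-xbar)^2)
n = 4, xbar = 28/4 = 7, ybar = 36/4 = 9
Sxy = sum((xi-xbar)(yi-ybar)) = -24
Sxx = sum((xi-xbar)^2) = 24
b = Sxy / Sxx = -1
a = 9 - (-1) * 7 = 16

16.0000


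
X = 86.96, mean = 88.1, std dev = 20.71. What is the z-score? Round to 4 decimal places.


z = (X - mu) / sigma
X - mu = 86.96 - 88.1 = -1.14
z = -1.14 / 20.71 = -6/109 ≈ -0.055046

-0.0550


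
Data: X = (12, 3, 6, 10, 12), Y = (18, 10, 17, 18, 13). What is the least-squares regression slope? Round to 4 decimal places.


b = sum((xi-xbar)(yi-ybar)) / sum((xi-xbar)^2)
n = 5, xbar = 43/5 = 8.6, ybar = 76/5 = 15.2
Sxy = sum((xi-xbar)(yi-ybar)) = 30.4
Sxx = sum((xi-xbar)^2) = 63.2
b = Sxy / Sxx = 38/79 ≈ 0.481013

0.4810


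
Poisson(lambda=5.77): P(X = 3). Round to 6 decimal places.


P = e^(-lam) * lam^k / k!
e^(-5.77) ≈ 0.003119758
lam^k = 5.77^3 = 192.100033
k! = 3! = 6
P = 0.003119758 * 192.100033 / 6 ≈ 0.099884

0.099884
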